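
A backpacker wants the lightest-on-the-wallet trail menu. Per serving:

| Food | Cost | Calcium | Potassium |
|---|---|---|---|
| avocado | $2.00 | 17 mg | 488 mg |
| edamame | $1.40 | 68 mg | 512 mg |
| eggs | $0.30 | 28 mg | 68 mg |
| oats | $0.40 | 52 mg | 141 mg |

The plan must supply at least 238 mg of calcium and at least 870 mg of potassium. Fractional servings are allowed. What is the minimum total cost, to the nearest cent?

Minimising a linear cost over {calcium ≥ 238, potassium ≥ 870, servings ≥ 0} — the optimum is at a vertex, using one or two foods.
avocado only: max(238/17, 870/488) = 14 servings → $28.00.
edamame only: max(238/68, 870/512) = 3.5 servings → $4.90.
eggs only: max(238/28, 870/68) = 12.79 servings → $3.84.
oats only: max(238/52, 870/141) = 6.17 servings → $2.47.
avocado + edamame: the both-tight solution has a negative serving — not a feasible corner.
avocado + eggs with both tight: 0.6537 servings and 8.103 servings → $3.74.
avocado + oats with both tight: 0.5084 servings and 4.411 servings → $2.78.
edamame + eggs with both tight: 0.8418 servings and 6.456 servings → $3.12.
edamame + oats with both tight: 0.6857 servings and 3.68 servings → $2.43.
eggs + oats with both targets exact would need a negative amount; discard.
The minimum over all feasible corners is $2.43.

$2.43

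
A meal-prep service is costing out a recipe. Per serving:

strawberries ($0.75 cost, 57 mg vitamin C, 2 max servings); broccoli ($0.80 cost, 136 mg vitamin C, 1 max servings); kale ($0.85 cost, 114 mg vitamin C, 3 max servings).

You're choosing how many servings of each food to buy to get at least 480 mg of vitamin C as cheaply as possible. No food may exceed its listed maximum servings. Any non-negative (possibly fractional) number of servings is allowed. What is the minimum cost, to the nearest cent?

Cost per mg of vitamin C: broccoli $0.0059, kale $0.0075, strawberries $0.0132.
Take 1 serving of broccoli: +136.0 mg vitamin C for $0.80 (total $0.80, still need 344.0 mg).
Take 3 servings of kale: +342.0 mg vitamin C for $2.55 (total $3.35, still need 2.0 mg).
Take 0.03509 servings of strawberries: +2.0 mg vitamin C for $0.03 (total $3.38, still need 0.0 mg).
Greedy by cheapest-per-mg is optimal for a single linear constraint, so the minimum cost is $3.38.

$3.38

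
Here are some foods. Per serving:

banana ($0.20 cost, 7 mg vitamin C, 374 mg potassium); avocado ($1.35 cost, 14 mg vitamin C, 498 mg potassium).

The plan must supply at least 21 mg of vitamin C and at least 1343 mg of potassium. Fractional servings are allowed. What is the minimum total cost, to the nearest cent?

A basic optimal solution has at most two foods positive. Try each food alone and each pair with both targets met exactly.
banana only: max(21/7, 1343/374) = 3.591 servings → $0.72.
avocado only: max(21/14, 1343/498) = 2.697 servings → $3.64.
banana + avocado: the both-tight solution has a negative serving — not a feasible corner.
The minimum over all feasible corners is $0.72.

$0.72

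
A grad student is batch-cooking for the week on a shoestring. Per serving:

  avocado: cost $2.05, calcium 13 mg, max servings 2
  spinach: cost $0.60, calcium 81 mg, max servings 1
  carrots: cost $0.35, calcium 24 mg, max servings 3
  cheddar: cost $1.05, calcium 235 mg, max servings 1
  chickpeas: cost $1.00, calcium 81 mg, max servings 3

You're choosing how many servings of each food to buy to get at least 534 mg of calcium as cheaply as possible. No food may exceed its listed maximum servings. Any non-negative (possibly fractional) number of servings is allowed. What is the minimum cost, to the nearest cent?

$4.34

Cost per mg of calcium: cheddar $0.0045, spinach $0.0074, chickpeas $0.0123, carrots $0.0146, avocado $0.1577.
Take 1 serving of cheddar: +235.0 mg calcium for $1.05 (total $1.05, still need 299.0 mg).
Take 1 serving of spinach: +81.0 mg calcium for $0.60 (total $1.65, still need 218.0 mg).
Take 2.691 servings of chickpeas: +218.0 mg calcium for $2.69 (total $4.34, still need 0.0 mg).
Filling from the cheapest source first is optimal under one linear minimum: $4.34.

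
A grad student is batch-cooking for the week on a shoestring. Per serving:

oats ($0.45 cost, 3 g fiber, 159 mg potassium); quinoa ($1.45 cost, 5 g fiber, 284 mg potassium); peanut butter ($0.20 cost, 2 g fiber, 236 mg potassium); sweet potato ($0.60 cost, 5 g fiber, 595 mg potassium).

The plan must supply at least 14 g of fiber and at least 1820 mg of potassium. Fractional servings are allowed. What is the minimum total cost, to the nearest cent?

Compare the cost at each extreme point of the feasible region.
oats only: max(14/3, 1820/159) = 11.45 servings → $5.15.
quinoa only: max(14/5, 1820/284) = 6.408 servings → $9.29.
peanut butter only: max(14/2, 1820/236) = 7.712 servings → $1.54.
sweet potato only: max(14/5, 1820/595) = 3.059 servings → $1.84.
oats + quinoa: intersection lies outside the first quadrant.
oats + peanut butter: the both-tight solution has a negative serving — not a feasible corner.
oats + sweet potato: the both-tight solution has a negative serving — not a feasible corner.
quinoa + peanut butter with both targets exact would need a negative amount; discard.
quinoa + sweet potato with both targets exact would need a negative amount; discard.
peanut butter + sweet potato with both targets exact would need a negative amount; discard.
So the least-cost plan costs $1.54.

$1.54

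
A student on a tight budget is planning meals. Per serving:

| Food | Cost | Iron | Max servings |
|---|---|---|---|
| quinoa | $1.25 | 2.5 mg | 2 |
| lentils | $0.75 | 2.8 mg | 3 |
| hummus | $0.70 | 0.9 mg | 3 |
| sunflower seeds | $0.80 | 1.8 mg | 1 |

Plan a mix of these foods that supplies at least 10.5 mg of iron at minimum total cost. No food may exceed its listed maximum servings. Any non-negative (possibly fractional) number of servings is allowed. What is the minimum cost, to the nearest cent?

$3.20

Cost per mg of iron: lentils $0.2679, sunflower seeds $0.4444, quinoa $0.5000, hummus $0.7778.
Take 3 servings of lentils: +8.4 mg iron for $2.25 (total $2.25, still need 2.1 mg).
Take 1 serving of sunflower seeds: +1.8 mg iron for $0.80 (total $3.05, still need 0.3 mg).
Take 0.12 servings of quinoa: +0.3 mg iron for $0.15 (total $3.20, still need 0.0 mg).
Greedy by cheapest-per-mg is optimal for a single linear constraint, so the minimum cost is $3.20.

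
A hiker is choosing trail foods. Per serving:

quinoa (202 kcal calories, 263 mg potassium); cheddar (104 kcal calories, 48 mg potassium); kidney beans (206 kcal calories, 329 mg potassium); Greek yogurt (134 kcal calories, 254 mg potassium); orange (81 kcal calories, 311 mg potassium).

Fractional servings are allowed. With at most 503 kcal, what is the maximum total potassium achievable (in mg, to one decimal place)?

Potassium per kcal: orange 3.84, Greek yogurt 1.896, kidney beans 1.597, quinoa 1.302, cheddar 0.4615.
With no serving limits, spend the whole calories allowance on orange: 503 kcal / 81 kcal × 311 mg = 1931.3 mg.

1931.3 mg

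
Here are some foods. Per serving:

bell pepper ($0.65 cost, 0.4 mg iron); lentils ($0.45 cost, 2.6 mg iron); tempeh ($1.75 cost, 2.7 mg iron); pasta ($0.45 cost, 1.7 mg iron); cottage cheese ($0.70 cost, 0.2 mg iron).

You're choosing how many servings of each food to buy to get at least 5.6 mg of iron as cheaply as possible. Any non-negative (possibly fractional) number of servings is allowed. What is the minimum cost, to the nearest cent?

$0.97

Cost per mg of iron: lentils $0.1731, pasta $0.2647, tempeh $0.6481, bell pepper $1.6250, cottage cheese $3.5000.
With no serving limits, use only lentils: 5.6 mg / 2.6 mg = 2.154 servings × $0.45 = $0.97.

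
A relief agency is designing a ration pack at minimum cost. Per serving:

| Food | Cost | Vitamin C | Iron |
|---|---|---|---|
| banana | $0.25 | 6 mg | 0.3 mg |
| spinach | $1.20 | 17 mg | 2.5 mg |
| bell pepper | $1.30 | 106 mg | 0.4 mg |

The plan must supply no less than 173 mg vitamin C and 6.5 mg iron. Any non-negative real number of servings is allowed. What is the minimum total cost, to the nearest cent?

With two linear requirements the optimum uses one or two foods; enumerate the corners.
banana only: max(173/6, 6.5/0.3) = 28.83 servings → $7.21.
spinach only: max(173/17, 6.5/2.5) = 10.18 servings → $12.21.
bell pepper only: max(173/106, 6.5/0.4) = 16.25 servings → $21.12.
banana + spinach: intersection lies outside the first quadrant.
banana + bell pepper with both tight: 21.08 servings and 0.4388 servings → $5.84.
spinach + bell pepper with both tight: 2.4 servings and 1.247 servings → $4.50.
The minimum over all feasible corners is $4.50.

$4.50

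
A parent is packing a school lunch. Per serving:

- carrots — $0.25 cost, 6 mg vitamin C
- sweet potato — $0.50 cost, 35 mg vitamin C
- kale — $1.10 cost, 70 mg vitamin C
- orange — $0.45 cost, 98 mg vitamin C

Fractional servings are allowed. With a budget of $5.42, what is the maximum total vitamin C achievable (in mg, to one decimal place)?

Vitamin C per dollar: orange 217.8, sweet potato 70, kale 63.64, carrots 24.
With no serving limits, spend the whole cost allowance on orange: $5.42 / $0.45 × 98 mg = 1180.4 mg.

1180.4 mg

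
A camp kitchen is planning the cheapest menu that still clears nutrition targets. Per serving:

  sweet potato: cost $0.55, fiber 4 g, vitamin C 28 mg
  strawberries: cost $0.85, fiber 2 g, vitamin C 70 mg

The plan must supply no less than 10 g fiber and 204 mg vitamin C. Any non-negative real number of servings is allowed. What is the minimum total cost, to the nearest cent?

Compare the cost at each extreme point of the feasible region.
sweet potato only: max(10/4, 204/28) = 7.286 servings → $4.01.
strawberries only: max(10/2, 204/70) = 5 servings → $4.25.
sweet potato + strawberries with both tight: 1.304 servings and 2.393 servings → $2.75.
The minimum over all feasible corners is $2.75.

$2.75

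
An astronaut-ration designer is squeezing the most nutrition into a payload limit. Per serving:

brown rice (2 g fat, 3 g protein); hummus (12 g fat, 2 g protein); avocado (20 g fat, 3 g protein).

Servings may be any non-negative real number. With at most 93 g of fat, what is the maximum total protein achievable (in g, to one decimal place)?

139.5 g

Protein per g fat: brown rice 1.5, hummus 0.1667, avocado 0.15.
With no serving limits, spend the whole fat allowance on brown rice: 93 g / 2 g × 3 g = 139.5 g.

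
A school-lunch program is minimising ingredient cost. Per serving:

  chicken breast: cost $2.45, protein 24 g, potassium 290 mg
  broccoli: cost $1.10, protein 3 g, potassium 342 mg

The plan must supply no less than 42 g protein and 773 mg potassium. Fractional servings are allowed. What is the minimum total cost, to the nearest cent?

chicken breast only: max(42/24, 773/290) = 2.666 servings → $6.53.
broccoli only: max(42/3, 773/342) = 14 servings → $15.40.
chicken breast + broccoli with both tight: 1.641 servings and 0.8684 servings → $4.98.
Cheapest feasible corner: $4.98.

$4.98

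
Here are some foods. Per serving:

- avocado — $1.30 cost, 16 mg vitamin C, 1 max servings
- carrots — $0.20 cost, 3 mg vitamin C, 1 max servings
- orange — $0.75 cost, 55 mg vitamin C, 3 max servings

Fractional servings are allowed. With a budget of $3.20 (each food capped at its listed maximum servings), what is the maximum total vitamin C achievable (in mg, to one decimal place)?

Vitamin C per dollar: orange 73.33, carrots 15, avocado 12.31.
Take 3 servings of orange: spends $2.25, +165.0 mg vitamin C (running total 165.0 mg).
Take 1 serving of carrots: spends $0.20, +3.0 mg vitamin C (running total 168.0 mg).
Take 0.5769 servings of avocado: spends $0.75, +9.2 mg vitamin C (running total 177.2 mg).
Filling greedily by vitamin C-per-dollar is optimal for one linear limit, giving 177.2 mg.

177.2 mg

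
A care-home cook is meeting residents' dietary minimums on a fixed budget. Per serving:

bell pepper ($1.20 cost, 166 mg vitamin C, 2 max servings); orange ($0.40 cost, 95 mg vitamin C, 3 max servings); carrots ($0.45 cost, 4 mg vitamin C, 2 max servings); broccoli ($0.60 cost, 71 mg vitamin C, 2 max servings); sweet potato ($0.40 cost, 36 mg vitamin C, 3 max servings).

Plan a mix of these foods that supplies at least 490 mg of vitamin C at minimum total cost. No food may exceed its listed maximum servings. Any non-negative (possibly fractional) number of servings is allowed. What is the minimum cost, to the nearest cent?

$2.68

Cost per mg of vitamin C: orange $0.0042, bell pepper $0.0072, broccoli $0.0085, sweet potato $0.0111, carrots $0.1125.
Take 3 servings of orange: +285.0 mg vitamin C for $1.20 (total $1.20, still need 205.0 mg).
Take 1.235 servings of bell pepper: +205.0 mg vitamin C for $1.48 (total $2.68, still need 0.0 mg).
Greedy by cheapest-per-mg is optimal for a single linear constraint, so the minimum cost is $2.68.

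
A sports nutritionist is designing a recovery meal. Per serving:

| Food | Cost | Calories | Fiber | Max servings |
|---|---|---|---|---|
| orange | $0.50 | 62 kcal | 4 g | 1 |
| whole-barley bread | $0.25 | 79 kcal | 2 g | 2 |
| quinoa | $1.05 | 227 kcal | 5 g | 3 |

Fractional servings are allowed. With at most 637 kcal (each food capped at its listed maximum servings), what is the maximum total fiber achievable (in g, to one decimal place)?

17.2 g

Fiber per kcal: orange 0.06452, whole-barley bread 0.02532, quinoa 0.02203.
Take 1 serving of orange: uses 62 kcal, +4.0 g fiber (running total 4.0 g).
Take 2 servings of whole-barley bread: uses 158 kcal, +4.0 g fiber (running total 8.0 g).
Take 1.837 servings of quinoa: uses 417 kcal, +9.2 g fiber (running total 17.2 g).
Filling greedily by fiber-per-kcal is optimal for one linear limit, giving 17.2 g.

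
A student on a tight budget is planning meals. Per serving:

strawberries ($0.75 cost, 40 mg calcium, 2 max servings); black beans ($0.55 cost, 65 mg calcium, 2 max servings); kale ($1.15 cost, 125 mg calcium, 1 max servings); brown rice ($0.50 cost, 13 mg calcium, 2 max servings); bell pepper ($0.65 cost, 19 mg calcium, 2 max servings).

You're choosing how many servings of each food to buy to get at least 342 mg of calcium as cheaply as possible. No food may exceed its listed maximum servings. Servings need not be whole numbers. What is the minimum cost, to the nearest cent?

$3.99

Cost per mg of calcium: black beans $0.0085, kale $0.0092, strawberries $0.0187, bell pepper $0.0342, brown rice $0.0385.
Take 2 servings of black beans: +130.0 mg calcium for $1.10 (total $1.10, still need 212.0 mg).
Take 1 serving of kale: +125.0 mg calcium for $1.15 (total $2.25, still need 87.0 mg).
Take 2 servings of strawberries: +80.0 mg calcium for $1.50 (total $3.75, still need 7.0 mg).
Take 0.3684 servings of bell pepper: +7.0 mg calcium for $0.24 (total $3.99, still need 0.0 mg).
Greedy by cheapest-per-mg is optimal for a single linear constraint, so the minimum cost is $3.99.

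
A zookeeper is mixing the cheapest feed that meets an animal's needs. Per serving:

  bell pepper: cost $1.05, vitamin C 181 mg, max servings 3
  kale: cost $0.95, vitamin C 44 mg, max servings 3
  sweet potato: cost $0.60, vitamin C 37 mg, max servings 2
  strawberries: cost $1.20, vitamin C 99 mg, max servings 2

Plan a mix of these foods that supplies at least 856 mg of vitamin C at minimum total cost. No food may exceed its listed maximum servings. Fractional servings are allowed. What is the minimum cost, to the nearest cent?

$7.64

Cost per mg of vitamin C: bell pepper $0.0058, strawberries $0.0121, sweet potato $0.0162, kale $0.0216.
Take 3 servings of bell pepper: +543.0 mg vitamin C for $3.15 (total $3.15, still need 313.0 mg).
Take 2 servings of strawberries: +198.0 mg vitamin C for $2.40 (total $5.55, still need 115.0 mg).
Take 2 servings of sweet potato: +74.0 mg vitamin C for $1.20 (total $6.75, still need 41.0 mg).
Take 0.9318 servings of kale: +41.0 mg vitamin C for $0.89 (total $7.64, still need 0.0 mg).
Greedy by cheapest-per-mg is optimal for a single linear constraint, so the minimum cost is $7.64.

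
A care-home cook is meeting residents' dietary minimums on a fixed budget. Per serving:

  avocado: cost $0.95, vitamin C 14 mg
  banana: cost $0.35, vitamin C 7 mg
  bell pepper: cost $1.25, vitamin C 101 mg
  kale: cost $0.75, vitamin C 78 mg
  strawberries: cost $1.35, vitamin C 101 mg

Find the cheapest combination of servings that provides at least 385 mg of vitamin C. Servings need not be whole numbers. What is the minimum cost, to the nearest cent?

$3.70

Cost per mg of vitamin C: kale $0.0096, bell pepper $0.0124, strawberries $0.0134, banana $0.0500, avocado $0.0679.
With no serving limits, use only kale: 385 mg / 78 mg = 4.936 servings × $0.75 = $3.70.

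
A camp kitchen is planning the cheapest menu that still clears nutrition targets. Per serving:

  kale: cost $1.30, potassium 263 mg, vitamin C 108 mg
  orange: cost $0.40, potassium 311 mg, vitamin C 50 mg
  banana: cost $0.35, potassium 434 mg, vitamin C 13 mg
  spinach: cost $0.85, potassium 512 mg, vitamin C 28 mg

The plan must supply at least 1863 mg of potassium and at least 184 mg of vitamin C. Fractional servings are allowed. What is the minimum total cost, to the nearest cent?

For a min-cost LP with two ≥-constraints, a basic feasible solution has at most two positive variables.
kale only: max(1863/263, 184/108) = 7.084 servings → $9.21.
orange only: max(1863/311, 184/50) = 5.99 servings → $2.40.
banana only: max(1863/434, 184/13) = 14.15 servings → $4.95.
spinach only: max(1863/512, 184/28) = 6.571 servings → $5.59.
kale + orange: intersection lies outside the first quadrant.
kale + banana with both tight: 1.28 servings and 3.517 servings → $2.90.
kale + spinach with both tight: 0.8772 servings and 3.188 servings → $3.85.
orange + banana with both tight: 3.151 servings and 2.035 servings → $1.97.
orange + spinach with both tight: 2.489 servings and 2.127 servings → $2.80.
banana + spinach: intersection lies outside the first quadrant.
The minimum over all feasible corners is $1.97.

$1.97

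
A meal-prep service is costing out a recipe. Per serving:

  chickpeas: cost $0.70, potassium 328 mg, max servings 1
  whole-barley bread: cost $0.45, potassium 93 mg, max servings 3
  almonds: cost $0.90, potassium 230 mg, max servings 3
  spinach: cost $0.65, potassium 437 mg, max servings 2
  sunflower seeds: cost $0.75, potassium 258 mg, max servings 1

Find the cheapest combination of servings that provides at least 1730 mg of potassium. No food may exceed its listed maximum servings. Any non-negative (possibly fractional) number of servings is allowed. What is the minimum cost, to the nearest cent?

$3.81

Cost per mg of potassium: spinach $0.0015, chickpeas $0.0021, sunflower seeds $0.0029, almonds $0.0039, whole-barley bread $0.0048.
Take 2 servings of spinach: +874.0 mg potassium for $1.30 (total $1.30, still need 856.0 mg).
Take 1 serving of chickpeas: +328.0 mg potassium for $0.70 (total $2.00, still need 528.0 mg).
Take 1 serving of sunflower seeds: +258.0 mg potassium for $0.75 (total $2.75, still need 270.0 mg).
Take 1.174 servings of almonds: +270.0 mg potassium for $1.06 (total $3.81, still need 0.0 mg).
Filling from the cheapest source first is optimal under one linear minimum: $3.81.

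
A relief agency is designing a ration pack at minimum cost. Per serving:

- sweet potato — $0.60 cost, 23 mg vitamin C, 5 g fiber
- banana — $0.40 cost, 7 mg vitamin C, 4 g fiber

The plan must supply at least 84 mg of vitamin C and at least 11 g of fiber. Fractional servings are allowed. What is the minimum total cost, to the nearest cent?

Check every corner: each single food scaled to meet both minima, and each pair solved so both constraints bind.
sweet potato only: max(84/23, 11/5) = 3.652 servings → $2.19.
banana only: max(84/7, 11/4) = 12 servings → $4.80.
sweet potato + banana with both targets exact would need a negative amount; discard.
So the least-cost plan costs $2.19.

$2.19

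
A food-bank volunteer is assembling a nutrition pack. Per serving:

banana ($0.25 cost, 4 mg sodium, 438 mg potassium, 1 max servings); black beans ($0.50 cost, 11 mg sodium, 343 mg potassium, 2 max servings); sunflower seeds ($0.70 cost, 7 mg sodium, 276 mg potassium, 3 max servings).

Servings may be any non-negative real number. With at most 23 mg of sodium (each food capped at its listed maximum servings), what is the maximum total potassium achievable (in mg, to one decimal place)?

Potassium per mg sodium: banana 109.5, sunflower seeds 39.43, black beans 31.18.
Take 1 serving of banana: uses 4 mg sodium, +438.0 mg potassium (running total 438.0 mg).
Take 2.714 servings of sunflower seeds: uses 19 mg sodium, +749.1 mg potassium (running total 1187.1 mg).
Filling greedily by potassium-per-mg sodium is optimal for one linear limit, giving 1187.1 mg.

1187.1 mg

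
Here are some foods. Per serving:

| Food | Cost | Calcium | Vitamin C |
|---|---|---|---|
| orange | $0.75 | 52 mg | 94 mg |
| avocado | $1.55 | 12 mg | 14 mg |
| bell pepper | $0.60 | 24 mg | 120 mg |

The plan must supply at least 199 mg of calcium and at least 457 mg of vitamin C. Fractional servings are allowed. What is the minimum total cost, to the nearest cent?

orange only: max(199/52, 457/94) = 4.862 servings → $3.65.
avocado only: max(199/12, 457/14) = 32.64 servings → $50.60.
bell pepper only: max(199/24, 457/120) = 8.292 servings → $4.97.
orange + avocado: the both-tight solution has a negative serving — not a feasible corner.
orange + bell pepper with both tight: 3.241 servings and 1.27 servings → $3.19.
avocado + bell pepper with both tight: 11.7 servings and 2.444 servings → $19.59.
Cheapest feasible corner: $3.19.

$3.19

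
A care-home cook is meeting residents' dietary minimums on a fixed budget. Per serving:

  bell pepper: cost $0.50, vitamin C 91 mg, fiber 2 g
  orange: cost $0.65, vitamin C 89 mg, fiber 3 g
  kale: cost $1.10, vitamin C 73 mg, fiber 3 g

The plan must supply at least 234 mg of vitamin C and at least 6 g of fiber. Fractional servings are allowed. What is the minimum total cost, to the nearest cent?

At the optimum either one food covers both requirements or two foods hit both targets exactly; no other combination can be cheaper.
bell pepper only: max(234/91, 6/2) = 3 servings → $1.50.
orange only: max(234/89, 6/3) = 2.629 servings → $1.71.
kale only: max(234/73, 6/3) = 3.205 servings → $3.53.
bell pepper + orange with both tight: 1.768 servings and 0.8211 servings → $1.42.
bell pepper + kale with both tight: 2.079 servings and 0.6142 servings → $1.71.
orange + kale: intersection lies outside the first quadrant.
Cheapest feasible corner: $1.42.

$1.42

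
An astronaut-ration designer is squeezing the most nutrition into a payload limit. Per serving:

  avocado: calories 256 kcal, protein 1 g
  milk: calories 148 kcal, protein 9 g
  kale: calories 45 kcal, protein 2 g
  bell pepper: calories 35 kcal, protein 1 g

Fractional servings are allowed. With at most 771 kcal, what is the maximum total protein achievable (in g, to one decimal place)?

Protein per kcal: milk 0.06081, kale 0.04444, bell pepper 0.02857, avocado 0.003906.
With no serving limits, spend the whole calories allowance on milk: 771 kcal / 148 kcal × 9 g = 46.9 g.

46.9 g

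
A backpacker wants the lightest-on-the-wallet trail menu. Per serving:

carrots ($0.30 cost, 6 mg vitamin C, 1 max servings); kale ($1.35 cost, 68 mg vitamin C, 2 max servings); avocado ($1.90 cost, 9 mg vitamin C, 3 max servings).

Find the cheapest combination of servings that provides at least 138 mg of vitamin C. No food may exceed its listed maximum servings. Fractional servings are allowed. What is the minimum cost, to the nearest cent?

Cost per mg of vitamin C: kale $0.0199, carrots $0.0500, avocado $0.2111.
Take 2 servings of kale: +136.0 mg vitamin C for $2.70 (total $2.70, still need 2.0 mg).
Take 0.3333 servings of carrots: +2.0 mg vitamin C for $0.10 (total $2.80, still need 0.0 mg).
Filling from the cheapest source first is optimal under one linear minimum: $2.80.

$2.80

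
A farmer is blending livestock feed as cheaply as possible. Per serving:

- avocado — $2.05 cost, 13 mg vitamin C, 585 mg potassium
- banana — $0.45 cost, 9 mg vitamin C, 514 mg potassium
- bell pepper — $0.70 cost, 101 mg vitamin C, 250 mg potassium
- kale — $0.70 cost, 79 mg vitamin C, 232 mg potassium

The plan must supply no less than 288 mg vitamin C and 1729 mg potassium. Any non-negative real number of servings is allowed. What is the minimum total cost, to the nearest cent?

avocado only: max(288/13, 1729/585) = 22.15 servings → $45.42.
banana only: max(288/9, 1729/514) = 32 servings → $14.40.
bell pepper only: max(288/101, 1729/250) = 6.916 servings → $4.84.
kale only: max(288/79, 1729/232) = 7.453 servings → $5.22.
avocado + banana: the both-tight solution has a negative serving — not a feasible corner.
avocado + bell pepper with both tight: 1.838 servings and 2.615 servings → $5.60.
avocado + kale with both tight: 1.615 servings and 3.38 servings → $5.68.
banana + bell pepper with both tight: 2.066 servings and 2.667 servings → $2.80.
banana + kale with both tight: 1.811 servings and 3.439 servings → $3.22.
bell pepper + kale: intersection lies outside the first quadrant.
The minimum over all feasible corners is $2.80.

$2.80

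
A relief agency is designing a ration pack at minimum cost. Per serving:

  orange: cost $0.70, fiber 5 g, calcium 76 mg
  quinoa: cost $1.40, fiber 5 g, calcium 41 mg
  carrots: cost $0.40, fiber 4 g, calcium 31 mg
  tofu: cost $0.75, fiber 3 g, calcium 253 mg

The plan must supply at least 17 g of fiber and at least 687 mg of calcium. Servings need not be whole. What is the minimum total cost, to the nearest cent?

For a min-cost LP with two ≥-constraints, a basic feasible solution has at most two positive variables.
orange only: max(17/5, 687/76) = 9.039 servings → $6.33.
quinoa only: max(17/5, 687/41) = 16.76 servings → $23.46.
carrots only: max(17/4, 687/31) = 22.16 servings → $8.86.
tofu only: max(17/3, 687/253) = 5.667 servings → $4.25.
orange + quinoa with both targets exact would need a negative amount; discard.
orange + carrots with both targets exact would need a negative amount; discard.
orange + tofu with both tight: 2.16 servings and 2.067 servings → $3.06.
quinoa + carrots: the both-tight solution has a negative serving — not a feasible corner.
quinoa + tofu with both tight: 1.961 servings and 2.398 servings → $4.54.
carrots + tofu with both tight: 2.437 servings and 2.417 servings → $2.79.
So the least-cost plan costs $2.79.

$2.79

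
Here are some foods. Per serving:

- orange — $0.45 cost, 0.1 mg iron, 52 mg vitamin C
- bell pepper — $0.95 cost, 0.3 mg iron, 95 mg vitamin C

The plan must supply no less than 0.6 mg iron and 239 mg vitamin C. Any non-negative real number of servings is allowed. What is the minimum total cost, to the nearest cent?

$2.22

Check every corner: each single food scaled to meet both minima, and each pair solved so both constraints bind.
orange only: max(0.6/0.1, 239/52) = 6 servings → $2.70.
bell pepper only: max(0.6/0.3, 239/95) = 2.516 servings → $2.39.
orange + bell pepper with both tight: 2.41 servings and 1.197 servings → $2.22.
So the least-cost plan costs $2.22.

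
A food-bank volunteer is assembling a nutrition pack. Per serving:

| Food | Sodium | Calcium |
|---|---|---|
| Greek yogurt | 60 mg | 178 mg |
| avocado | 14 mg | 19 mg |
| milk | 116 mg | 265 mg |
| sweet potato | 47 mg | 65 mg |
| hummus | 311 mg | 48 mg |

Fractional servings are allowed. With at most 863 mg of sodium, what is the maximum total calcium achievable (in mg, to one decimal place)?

Calcium per mg sodium: Greek yogurt 2.967, milk 2.284, sweet potato 1.383, avocado 1.357, hummus 0.1543.
With no serving limits, spend the whole sodium allowance on Greek yogurt: 863 mg / 60 mg × 178 mg = 2560.2 mg.

2560.2 mg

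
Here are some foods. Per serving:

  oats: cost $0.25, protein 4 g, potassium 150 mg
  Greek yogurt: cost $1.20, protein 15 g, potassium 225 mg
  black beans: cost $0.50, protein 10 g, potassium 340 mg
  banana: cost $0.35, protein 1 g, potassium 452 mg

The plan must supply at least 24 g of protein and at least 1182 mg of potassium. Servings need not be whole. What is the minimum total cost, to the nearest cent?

Two binding constraints pin down two serving amounts, so the optimal mix uses at most two foods. The candidates are each food alone (scaled to the tighter of protein/potassium) and each pair with both constraints tight.
oats only: max(24/4, 1182/150) = 7.88 servings → $1.97.
Greek yogurt only: max(24/15, 1182/225) = 5.253 servings → $6.30.
black beans only: max(24/10, 1182/340) = 3.476 servings → $1.74.
banana only: max(24/1, 1182/452) = 24 servings → $8.40.
oats + Greek yogurt: the both-tight solution has a negative serving — not a feasible corner.
oats + black beans with both targets exact would need a negative amount; discard.
oats + banana with both tight: 5.83 servings and 0.6803 servings → $1.70.
Greek yogurt + black beans: the both-tight solution has a negative serving — not a feasible corner.
Greek yogurt + banana with both tight: 1.475 servings and 1.881 servings → $2.43.
black beans + banana with both tight: 2.312 servings and 0.8756 servings → $1.46.
Cheapest feasible corner: $1.46.

$1.46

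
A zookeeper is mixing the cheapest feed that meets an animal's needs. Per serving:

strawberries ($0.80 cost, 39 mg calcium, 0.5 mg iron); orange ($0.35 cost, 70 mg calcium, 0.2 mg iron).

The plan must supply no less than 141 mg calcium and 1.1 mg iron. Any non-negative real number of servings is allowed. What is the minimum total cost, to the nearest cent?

The cheapest plan sits at a corner of the feasible region — with two constraints it uses at most two foods.
strawberries only: max(141/39, 1.1/0.5) = 3.615 servings → $2.89.
orange only: max(141/70, 1.1/0.2) = 5.5 servings → $1.93.
strawberries + orange with both tight: 1.794 servings and 1.015 servings → $1.79.
So the least-cost plan costs $1.79.

$1.79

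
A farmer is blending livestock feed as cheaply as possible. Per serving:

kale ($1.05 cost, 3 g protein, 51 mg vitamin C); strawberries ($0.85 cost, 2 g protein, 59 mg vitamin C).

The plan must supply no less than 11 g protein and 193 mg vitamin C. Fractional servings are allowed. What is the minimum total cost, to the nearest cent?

$3.89

kale only: max(11/3, 193/51) = 3.784 servings → $3.97.
strawberries only: max(11/2, 193/59) = 5.5 servings → $4.67.
kale + strawberries with both tight: 3.507 servings and 0.24 servings → $3.89.
The minimum over all feasible corners is $3.89.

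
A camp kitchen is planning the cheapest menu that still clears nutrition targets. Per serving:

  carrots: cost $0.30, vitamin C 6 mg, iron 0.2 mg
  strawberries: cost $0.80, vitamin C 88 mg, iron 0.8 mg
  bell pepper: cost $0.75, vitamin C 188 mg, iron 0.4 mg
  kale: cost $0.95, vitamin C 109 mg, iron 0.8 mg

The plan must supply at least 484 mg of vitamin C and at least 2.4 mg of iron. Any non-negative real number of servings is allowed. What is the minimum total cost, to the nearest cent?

Two binding constraints pin down two serving amounts, so the optimal mix uses at most two foods. The candidates are each food alone (scaled to the tighter of vitamin C/iron) and each pair with both constraints tight.
carrots only: max(484/6, 2.4/0.2) = 80.67 servings → $24.20.
strawberries only: max(484/88, 2.4/0.8) = 5.5 servings → $4.40.
bell pepper only: max(484/188, 2.4/0.4) = 6 servings → $4.50.
kale only: max(484/109, 2.4/0.8) = 4.44 servings → $4.22.
carrots + strawberries with both targets exact would need a negative amount; discard.
carrots + bell pepper with both tight: 7.318 servings and 2.341 servings → $3.95.
carrots + kale: the both-tight solution has a negative serving — not a feasible corner.
strawberries + bell pepper with both tight: 2.236 servings and 1.528 servings → $2.93.
strawberries + kale: the both-tight solution has a negative serving — not a feasible corner.
bell pepper + kale with both tight: 1.176 servings and 2.412 servings → $3.17.
Cheapest feasible corner: $2.93.

$2.93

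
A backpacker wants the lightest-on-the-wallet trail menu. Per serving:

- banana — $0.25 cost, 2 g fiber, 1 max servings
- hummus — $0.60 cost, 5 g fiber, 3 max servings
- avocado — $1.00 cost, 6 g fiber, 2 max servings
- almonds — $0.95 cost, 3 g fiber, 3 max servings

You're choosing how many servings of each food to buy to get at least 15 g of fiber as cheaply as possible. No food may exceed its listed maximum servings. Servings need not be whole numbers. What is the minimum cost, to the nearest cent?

$1.80

Cost per g of fiber: hummus $0.1200, banana $0.1250, avocado $0.1667, almonds $0.3167.
Take 3 servings of hummus: +15.0 g fiber for $1.80 (total $1.80, still need 0.0 g).
Greedy by cheapest-per-g is optimal for a single linear constraint, so the minimum cost is $1.80.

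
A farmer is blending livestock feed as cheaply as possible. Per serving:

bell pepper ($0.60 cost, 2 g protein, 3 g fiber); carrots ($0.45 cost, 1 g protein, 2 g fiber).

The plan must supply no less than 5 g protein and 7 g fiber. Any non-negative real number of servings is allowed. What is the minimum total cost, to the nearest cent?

An LP optimum is at a vertex; with two nutrient constraints at most two foods are used. Check each candidate.
bell pepper only: max(5/2, 7/3) = 2.5 servings → $1.50.
carrots only: max(5/1, 7/2) = 5 servings → $2.25.
bell pepper + carrots: the both-tight solution has a negative serving — not a feasible corner.
Cheapest feasible corner: $1.50.

$1.50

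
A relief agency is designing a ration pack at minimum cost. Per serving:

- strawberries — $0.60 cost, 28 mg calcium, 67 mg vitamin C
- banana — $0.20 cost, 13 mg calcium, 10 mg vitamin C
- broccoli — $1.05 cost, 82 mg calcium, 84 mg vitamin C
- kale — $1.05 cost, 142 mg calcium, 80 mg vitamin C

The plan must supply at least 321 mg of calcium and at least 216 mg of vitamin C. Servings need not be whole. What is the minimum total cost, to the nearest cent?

Minimising a linear cost over {calcium ≥ 321, vitamin C ≥ 216, servings ≥ 0} — the optimum is at a vertex, using one or two foods.
strawberries only: max(321/28, 216/67) = 11.46 servings → $6.88.
banana only: max(321/13, 216/10) = 24.69 servings → $4.94.
broccoli only: max(321/82, 216/84) = 3.915 servings → $4.11.
kale only: max(321/142, 216/80) = 2.7 servings → $2.83.
strawberries + banana with both targets exact would need a negative amount; discard.
strawberries + broccoli: the both-tight solution has a negative serving — not a feasible corner.
strawberries + kale with both tight: 0.6863 servings and 2.125 servings → $2.64.
banana + broccoli: the both-tight solution has a negative serving — not a feasible corner.
banana + kale with both tight: 13.14 servings and 1.058 servings → $3.74.
broccoli + kale with both tight: 0.93 servings and 1.724 servings → $2.79.
So the least-cost plan costs $2.64.

$2.64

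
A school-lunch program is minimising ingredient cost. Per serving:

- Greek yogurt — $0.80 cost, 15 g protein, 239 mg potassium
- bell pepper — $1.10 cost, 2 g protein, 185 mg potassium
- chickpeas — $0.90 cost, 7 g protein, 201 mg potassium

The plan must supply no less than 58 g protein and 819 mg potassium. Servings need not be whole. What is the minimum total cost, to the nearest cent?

$3.09

This is a tiny linear program; its minimum lies at a vertex of the feasible set. List the vertices and price them.
Greek yogurt only: max(58/15, 819/239) = 3.867 servings → $3.09.
bell pepper only: max(58/2, 819/185) = 29 servings → $31.90.
chickpeas only: max(58/7, 819/201) = 8.286 servings → $7.46.
Greek yogurt + bell pepper: the both-tight solution has a negative serving — not a feasible corner.
Greek yogurt + chickpeas: intersection lies outside the first quadrant.
bell pepper + chickpeas: intersection lies outside the first quadrant.
The minimum over all feasible corners is $3.09.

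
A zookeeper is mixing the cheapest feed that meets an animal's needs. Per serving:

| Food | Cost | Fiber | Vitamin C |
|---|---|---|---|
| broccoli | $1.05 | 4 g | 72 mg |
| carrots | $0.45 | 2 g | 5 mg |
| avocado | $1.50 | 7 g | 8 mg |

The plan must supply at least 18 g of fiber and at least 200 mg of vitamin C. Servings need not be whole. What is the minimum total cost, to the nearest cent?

$4.37

The cheapest plan sits at a corner of the feasible region — with two constraints it uses at most two foods.
broccoli only: max(18/4, 200/72) = 4.5 servings → $4.72.
carrots only: max(18/2, 200/5) = 40 servings → $18.00.
avocado only: max(18/7, 200/8) = 25 servings → $37.50.
broccoli + carrots with both tight: 2.5 servings and 4 servings → $4.42.
broccoli + avocado with both tight: 2.661 servings and 1.051 servings → $4.37.
carrots + avocado with both targets exact would need a negative amount; discard.
The minimum over all feasible corners is $4.37.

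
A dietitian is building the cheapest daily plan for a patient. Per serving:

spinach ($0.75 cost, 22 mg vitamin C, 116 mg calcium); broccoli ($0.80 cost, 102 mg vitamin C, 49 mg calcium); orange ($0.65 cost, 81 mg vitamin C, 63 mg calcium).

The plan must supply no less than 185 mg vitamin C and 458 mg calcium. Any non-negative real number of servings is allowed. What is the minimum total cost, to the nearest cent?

At the optimum either one food covers both requirements or two foods hit both targets exactly; no other combination can be cheaper.
spinach only: max(185/22, 458/116) = 8.409 servings → $6.31.
broccoli only: max(185/102, 458/49) = 9.347 servings → $7.48.
orange only: max(185/81, 458/63) = 7.27 servings → $4.73.
spinach + broccoli with both tight: 3.501 servings and 1.059 servings → $3.47.
spinach + orange with both tight: 3.176 servings and 1.421 servings → $3.31.
broccoli + orange: intersection lies outside the first quadrant.
So the least-cost plan costs $3.31.

$3.31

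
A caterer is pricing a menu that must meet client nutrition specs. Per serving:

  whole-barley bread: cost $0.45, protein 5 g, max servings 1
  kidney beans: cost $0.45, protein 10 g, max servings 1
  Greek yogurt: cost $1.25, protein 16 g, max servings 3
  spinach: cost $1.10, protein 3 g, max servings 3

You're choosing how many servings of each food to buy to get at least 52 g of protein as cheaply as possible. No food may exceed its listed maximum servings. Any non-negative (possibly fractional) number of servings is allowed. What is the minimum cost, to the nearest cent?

$3.73

Cost per g of protein: kidney beans $0.0450, Greek yogurt $0.0781, whole-barley bread $0.0900, spinach $0.3667.
Take 1 serving of kidney beans: +10.0 g protein for $0.45 (total $0.45, still need 42.0 g).
Take 2.625 servings of Greek yogurt: +42.0 g protein for $3.28 (total $3.73, still need 0.0 g).
Greedy by cheapest-per-g is optimal for a single linear constraint, so the minimum cost is $3.73.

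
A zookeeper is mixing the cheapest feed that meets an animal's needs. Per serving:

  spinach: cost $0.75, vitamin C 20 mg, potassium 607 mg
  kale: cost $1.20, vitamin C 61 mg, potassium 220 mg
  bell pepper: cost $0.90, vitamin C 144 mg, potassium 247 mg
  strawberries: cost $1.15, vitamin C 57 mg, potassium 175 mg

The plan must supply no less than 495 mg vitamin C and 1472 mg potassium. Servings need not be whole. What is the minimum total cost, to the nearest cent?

With two linear requirements the optimum uses one or two foods; enumerate the corners.
spinach only: max(495/20, 1472/607) = 24.75 servings → $18.56.
kale only: max(495/61, 1472/220) = 8.115 servings → $9.74.
bell pepper only: max(495/144, 1472/247) = 5.96 servings → $5.36.
strawberries only: max(495/57, 1472/175) = 8.684 servings → $9.99.
spinach + kale: the both-tight solution has a negative serving — not a feasible corner.
spinach + bell pepper with both tight: 1.088 servings and 3.286 servings → $3.77.
spinach + strawberries: the both-tight solution has a negative serving — not a feasible corner.
kale + bell pepper with both tight: 5.4 servings and 1.15 servings → $7.51.
kale + strawberries with both targets exact would need a negative amount; discard.
bell pepper + strawberries with both tight: 0.2447 servings and 8.066 servings → $9.50.
The minimum over all feasible corners is $3.77.

$3.77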